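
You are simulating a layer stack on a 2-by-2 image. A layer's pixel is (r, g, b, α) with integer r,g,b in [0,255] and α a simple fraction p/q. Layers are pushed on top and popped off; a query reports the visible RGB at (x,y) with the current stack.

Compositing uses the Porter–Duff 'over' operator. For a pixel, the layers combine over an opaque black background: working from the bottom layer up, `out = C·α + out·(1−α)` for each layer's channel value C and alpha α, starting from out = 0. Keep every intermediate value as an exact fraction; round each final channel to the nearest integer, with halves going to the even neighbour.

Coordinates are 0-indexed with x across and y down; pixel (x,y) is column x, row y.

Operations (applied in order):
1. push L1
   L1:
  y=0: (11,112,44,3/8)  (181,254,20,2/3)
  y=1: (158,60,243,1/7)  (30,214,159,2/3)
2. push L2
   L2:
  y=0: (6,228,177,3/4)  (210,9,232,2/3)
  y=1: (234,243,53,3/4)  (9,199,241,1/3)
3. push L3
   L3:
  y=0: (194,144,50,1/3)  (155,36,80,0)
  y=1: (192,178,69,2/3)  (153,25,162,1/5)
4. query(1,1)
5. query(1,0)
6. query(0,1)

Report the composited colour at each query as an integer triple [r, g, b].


at x=1,y=1 over L1,L2,L3:
L1 α=2/3: [20, 428/3, 106]
L2 α=1/3: [49/3, 1453/9, 151]
L3 α=1/5: [131/3, 6037/45, 766/5]
rounded: [44, 134, 153]

at x=1,y=0 over L1,L2,L3:
+L1 (α=2/3) → [362/3, 508/3, 40/3]
+L2 (α=2/3) → [1622/9, 562/9, 1432/9]
+L3 (α=0) → [1622/9, 562/9, 1432/9]
= [180, 62, 159]

at x=0,y=1 over L1,L2,L3:
L1 α=1/7: [158/7, 60/7, 243/7]
L2 α=3/4: [1268/7, 5163/28, 339/7]
L3 α=2/3: [3956/21, 15131/84, 435/7]
rounded: [188, 180, 62]


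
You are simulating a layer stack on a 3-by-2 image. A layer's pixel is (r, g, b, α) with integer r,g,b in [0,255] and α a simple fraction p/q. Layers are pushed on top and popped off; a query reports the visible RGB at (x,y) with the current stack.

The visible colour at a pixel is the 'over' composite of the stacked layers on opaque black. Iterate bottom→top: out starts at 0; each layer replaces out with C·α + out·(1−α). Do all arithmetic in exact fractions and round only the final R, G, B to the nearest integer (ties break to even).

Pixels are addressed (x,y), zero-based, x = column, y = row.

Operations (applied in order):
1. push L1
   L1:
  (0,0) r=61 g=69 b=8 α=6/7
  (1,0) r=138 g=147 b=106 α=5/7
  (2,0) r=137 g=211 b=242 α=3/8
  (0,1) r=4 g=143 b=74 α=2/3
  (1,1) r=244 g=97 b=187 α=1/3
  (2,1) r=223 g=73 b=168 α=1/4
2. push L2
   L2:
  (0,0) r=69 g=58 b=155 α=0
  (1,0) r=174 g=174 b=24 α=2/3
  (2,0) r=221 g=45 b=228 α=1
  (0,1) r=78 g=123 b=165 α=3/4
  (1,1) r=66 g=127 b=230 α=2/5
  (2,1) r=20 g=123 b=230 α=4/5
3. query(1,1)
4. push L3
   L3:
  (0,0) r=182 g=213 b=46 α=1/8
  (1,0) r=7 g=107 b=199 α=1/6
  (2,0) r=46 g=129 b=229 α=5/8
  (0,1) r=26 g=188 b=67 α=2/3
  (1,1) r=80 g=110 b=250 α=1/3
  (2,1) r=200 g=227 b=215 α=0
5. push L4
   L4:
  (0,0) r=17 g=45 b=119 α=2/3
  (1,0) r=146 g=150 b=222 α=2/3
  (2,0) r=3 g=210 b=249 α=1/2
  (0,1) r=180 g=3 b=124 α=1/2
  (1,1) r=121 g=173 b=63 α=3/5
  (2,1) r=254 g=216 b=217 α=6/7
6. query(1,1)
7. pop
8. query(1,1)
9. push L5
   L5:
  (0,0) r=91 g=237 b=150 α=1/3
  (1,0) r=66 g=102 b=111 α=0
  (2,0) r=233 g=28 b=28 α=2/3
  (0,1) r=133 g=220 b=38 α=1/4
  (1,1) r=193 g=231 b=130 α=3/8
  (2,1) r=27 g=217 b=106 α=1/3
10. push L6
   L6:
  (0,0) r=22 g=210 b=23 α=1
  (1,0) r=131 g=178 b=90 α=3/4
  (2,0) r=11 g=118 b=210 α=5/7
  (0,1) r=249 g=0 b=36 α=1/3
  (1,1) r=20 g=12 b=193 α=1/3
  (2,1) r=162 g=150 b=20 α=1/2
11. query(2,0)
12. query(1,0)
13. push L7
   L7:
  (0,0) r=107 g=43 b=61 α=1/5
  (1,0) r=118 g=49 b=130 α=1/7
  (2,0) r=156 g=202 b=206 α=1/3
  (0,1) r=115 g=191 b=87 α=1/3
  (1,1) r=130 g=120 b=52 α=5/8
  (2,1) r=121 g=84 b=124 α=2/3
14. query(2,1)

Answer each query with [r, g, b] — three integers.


(1,1) stack=L1,L2; from [0,0,0]:
after L1 α=1/3: [244/3, 97/3, 187/3]
after L2 α=2/5: [376/5, 351/5, 647/5]
= [75, 70, 129]

at x=1,y=1 over L1,L2,L3,L4:
L1 α=1/3: [244/3, 97/3, 187/3]
L2 α=2/5: [376/5, 351/5, 647/5]
L3 α=1/3: [384/5, 1252/15, 848/5]
L4 α=3/5: [2583/25, 10289/75, 2641/25]
= [103, 137, 106]

at x=1,y=1 over L1,L2,L3:
after L1 α=1/3: [244/3, 97/3, 187/3]
after L2 α=2/5: [376/5, 351/5, 647/5]
after L3 α=1/3: [384/5, 1252/15, 848/5]
= [77, 83, 170]

(2,0) stack=L1,L2,L3,L5,L6; from [0,0,0]:
L1 α=3/8: [411/8, 633/8, 363/4]
L2 α=1: [221, 45, 228]
L3 α=5/8: [893/8, 195/2, 1829/8]
L5 α=2/3: [4621/24, 307/6, 759/8]
L6 α=5/7: [5281/84, 2077/21, 4959/28]
= [63, 99, 177]

at x=1,y=0 over L1,L2,L3,L5,L6:
+L1 (α=5/7) → [690/7, 105, 530/7]
+L2 (α=2/3) → [1042/7, 151, 866/21]
+L3 (α=1/6) → [1753/14, 431/3, 8509/126]
+L5 (α=0) → [1753/14, 431/3, 8509/126]
+L6 (α=3/4) → [7255/56, 2033/12, 42529/504]
rounded: [130, 169, 84]

(2,1) stack=L1,L2,L3,L5,L6,L7; from [0,0,0]:
L1 α=1/4: [223/4, 73/4, 42]
L2 α=4/5: [543/20, 2041/20, 962/5]
L3 α=0: [543/20, 2041/20, 962/5]
L5 α=1/3: [271/10, 4211/30, 818/5]
L6 α=1/2: [1891/20, 8711/60, 459/5]
L7 α=2/3: [6731/60, 18791/180, 1699/15]
rounded: [112, 104, 113]


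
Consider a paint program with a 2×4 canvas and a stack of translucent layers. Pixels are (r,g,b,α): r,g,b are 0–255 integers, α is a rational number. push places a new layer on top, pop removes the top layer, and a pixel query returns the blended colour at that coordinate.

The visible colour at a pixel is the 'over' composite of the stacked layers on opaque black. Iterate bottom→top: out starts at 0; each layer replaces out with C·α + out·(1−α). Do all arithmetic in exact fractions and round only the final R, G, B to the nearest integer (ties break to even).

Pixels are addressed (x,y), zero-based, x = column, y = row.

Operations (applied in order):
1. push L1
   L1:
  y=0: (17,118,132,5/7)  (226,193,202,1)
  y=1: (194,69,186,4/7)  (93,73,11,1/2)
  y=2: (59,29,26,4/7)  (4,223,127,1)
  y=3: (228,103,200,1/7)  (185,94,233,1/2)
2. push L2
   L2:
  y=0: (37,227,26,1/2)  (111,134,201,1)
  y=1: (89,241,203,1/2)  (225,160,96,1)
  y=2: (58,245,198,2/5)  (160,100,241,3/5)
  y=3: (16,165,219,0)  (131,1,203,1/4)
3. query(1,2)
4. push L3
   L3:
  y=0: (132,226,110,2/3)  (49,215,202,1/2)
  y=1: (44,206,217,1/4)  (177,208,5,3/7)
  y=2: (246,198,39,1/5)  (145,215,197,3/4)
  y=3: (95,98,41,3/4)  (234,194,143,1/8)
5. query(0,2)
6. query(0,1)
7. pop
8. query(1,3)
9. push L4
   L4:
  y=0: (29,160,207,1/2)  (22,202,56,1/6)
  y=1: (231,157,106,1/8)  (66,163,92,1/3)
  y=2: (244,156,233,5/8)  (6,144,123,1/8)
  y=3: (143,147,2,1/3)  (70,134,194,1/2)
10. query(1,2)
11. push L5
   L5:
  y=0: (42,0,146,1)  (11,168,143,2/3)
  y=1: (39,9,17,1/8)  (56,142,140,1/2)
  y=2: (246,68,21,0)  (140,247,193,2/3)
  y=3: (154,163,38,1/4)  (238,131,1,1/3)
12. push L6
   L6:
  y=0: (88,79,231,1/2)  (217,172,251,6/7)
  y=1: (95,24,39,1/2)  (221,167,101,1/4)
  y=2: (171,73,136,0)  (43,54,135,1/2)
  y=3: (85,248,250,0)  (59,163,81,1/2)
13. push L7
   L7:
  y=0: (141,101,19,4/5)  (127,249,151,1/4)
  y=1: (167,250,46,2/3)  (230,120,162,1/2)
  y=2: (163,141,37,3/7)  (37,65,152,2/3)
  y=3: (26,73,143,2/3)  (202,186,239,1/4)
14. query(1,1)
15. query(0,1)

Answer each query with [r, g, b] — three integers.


query (1,2) [L1,L2] — begin 0,0,0
after L1 α=1: [4, 223, 127]
after L2 α=3/5: [488/5, 746/5, 977/5]
rounded: [98, 149, 195]

query (0,2) [L1,L2,L3] — begin 0,0,0
L1 α=4/7: [236/7, 116/7, 104/7]
L2 α=2/5: [304/7, 3778/35, 3084/35]
L3 α=1/5: [2938/35, 22042/175, 13701/175]
= [84, 126, 78]

query (0,1) [L1,L2,L3] — begin 0,0,0
after L1 α=4/7: [776/7, 276/7, 744/7]
after L2 α=1/2: [1399/14, 1963/14, 2165/14]
after L3 α=1/4: [4813/56, 8773/56, 9533/56]
rounded: [86, 157, 170]

query (1,3) [L1,L2] — begin 0,0,0
+L1 (α=1/2) → [185/2, 47, 233/2]
+L2 (α=1/4) → [817/8, 71/2, 1105/8]
= [102, 36, 138]

query (1,2) [L1,L2,L4] — begin 0,0,0
L1 α=1: [4, 223, 127]
L2 α=3/5: [488/5, 746/5, 977/5]
L4 α=1/8: [1723/20, 2971/20, 3727/20]
→ [86, 149, 186]

query (1,1) [L1,L2,L4,L5,L6,L7] — begin 0,0,0
L1 α=1/2: [93/2, 73/2, 11/2]
L2 α=1: [225, 160, 96]
L4 α=1/3: [172, 161, 284/3]
L5 α=1/2: [114, 303/2, 352/3]
L6 α=1/4: [563/4, 1243/8, 453/4]
L7 α=1/2: [1483/8, 2203/16, 1101/8]
→ [185, 138, 138]

query (0,1) [L1,L2,L4,L5,L6,L7] — begin 0,0,0
+L1 (α=4/7) → [776/7, 276/7, 744/7]
+L2 (α=1/2) → [1399/14, 1963/14, 2165/14]
+L4 (α=1/8) → [1861/16, 2277/16, 2377/16]
+L5 (α=1/8) → [13651/128, 16083/128, 16911/128]
+L6 (α=1/2) → [25811/256, 19155/256, 21903/256]
+L7 (α=2/3) → [37105/256, 147155/768, 45455/768]
→ [145, 192, 59]


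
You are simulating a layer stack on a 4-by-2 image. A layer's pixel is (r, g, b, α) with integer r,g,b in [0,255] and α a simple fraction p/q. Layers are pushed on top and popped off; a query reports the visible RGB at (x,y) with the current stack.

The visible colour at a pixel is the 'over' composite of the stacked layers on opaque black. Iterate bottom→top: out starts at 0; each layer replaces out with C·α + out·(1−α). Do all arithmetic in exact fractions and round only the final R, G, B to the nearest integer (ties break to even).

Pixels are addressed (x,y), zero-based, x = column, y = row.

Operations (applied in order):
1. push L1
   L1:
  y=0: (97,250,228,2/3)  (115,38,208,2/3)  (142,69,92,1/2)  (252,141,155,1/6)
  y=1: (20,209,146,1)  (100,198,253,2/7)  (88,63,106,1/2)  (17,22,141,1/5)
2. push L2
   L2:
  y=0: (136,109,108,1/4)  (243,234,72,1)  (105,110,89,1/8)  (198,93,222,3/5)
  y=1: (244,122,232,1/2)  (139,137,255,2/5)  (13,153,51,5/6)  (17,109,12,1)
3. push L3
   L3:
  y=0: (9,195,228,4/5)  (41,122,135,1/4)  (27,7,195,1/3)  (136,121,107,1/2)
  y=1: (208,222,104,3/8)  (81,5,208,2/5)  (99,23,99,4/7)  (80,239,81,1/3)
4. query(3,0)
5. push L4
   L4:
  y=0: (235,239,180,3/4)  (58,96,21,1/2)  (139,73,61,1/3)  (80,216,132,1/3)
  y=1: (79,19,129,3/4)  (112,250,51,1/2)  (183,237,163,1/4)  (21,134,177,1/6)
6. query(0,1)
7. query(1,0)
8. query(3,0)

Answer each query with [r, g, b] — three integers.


query (3,0) [L1,L2,L3] — begin 0,0,0
after L1 α=1/6: [42, 47/2, 155/6]
after L2 α=3/5: [678/5, 326/5, 2153/15]
after L3 α=1/2: [679/5, 931/10, 1879/15]
= [136, 93, 125]

(0,1) stack=L1,L2,L3,L4; from [0,0,0]:
after L1 α=1: [20, 209, 146]
after L2 α=1/2: [132, 331/2, 189]
after L3 α=3/8: [321/2, 2987/16, 1257/8]
after L4 α=3/4: [795/8, 3899/64, 4353/32]
= [99, 61, 136]

at x=1,y=0 over L1,L2,L3,L4:
L1 α=2/3: [230/3, 76/3, 416/3]
L2 α=1: [243, 234, 72]
L3 α=1/4: [385/2, 206, 351/4]
L4 α=1/2: [501/4, 151, 435/8]
= [125, 151, 54]

query (3,0) [L1,L2,L3,L4] — begin 0,0,0
+L1 (α=1/6) → [42, 47/2, 155/6]
+L2 (α=3/5) → [678/5, 326/5, 2153/15]
+L3 (α=1/2) → [679/5, 931/10, 1879/15]
+L4 (α=1/3) → [586/5, 2011/15, 5738/45]
→ [117, 134, 128]


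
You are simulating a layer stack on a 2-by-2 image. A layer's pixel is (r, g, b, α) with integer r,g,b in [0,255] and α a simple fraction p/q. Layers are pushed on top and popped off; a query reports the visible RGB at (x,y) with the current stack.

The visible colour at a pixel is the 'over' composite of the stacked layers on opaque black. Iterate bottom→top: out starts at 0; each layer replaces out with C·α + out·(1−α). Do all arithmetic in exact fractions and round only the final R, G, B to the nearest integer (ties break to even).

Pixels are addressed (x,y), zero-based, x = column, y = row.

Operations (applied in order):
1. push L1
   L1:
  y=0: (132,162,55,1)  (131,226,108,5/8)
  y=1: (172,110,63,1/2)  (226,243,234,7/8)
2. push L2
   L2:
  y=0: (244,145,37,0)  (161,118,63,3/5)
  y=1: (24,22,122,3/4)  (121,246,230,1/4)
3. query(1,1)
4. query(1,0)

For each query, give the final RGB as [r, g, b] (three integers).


(1,1) stack=L1,L2; from [0,0,0]:
L1 α=7/8: [791/4, 1701/8, 819/4]
L2 α=1/4: [2857/16, 7071/32, 3377/16]
= [179, 221, 211]

(1,0) stack=L1,L2; from [0,0,0]:
after L1 α=5/8: [655/8, 565/4, 135/2]
after L2 α=3/5: [2587/20, 1273/10, 324/5]
→ [129, 127, 65]


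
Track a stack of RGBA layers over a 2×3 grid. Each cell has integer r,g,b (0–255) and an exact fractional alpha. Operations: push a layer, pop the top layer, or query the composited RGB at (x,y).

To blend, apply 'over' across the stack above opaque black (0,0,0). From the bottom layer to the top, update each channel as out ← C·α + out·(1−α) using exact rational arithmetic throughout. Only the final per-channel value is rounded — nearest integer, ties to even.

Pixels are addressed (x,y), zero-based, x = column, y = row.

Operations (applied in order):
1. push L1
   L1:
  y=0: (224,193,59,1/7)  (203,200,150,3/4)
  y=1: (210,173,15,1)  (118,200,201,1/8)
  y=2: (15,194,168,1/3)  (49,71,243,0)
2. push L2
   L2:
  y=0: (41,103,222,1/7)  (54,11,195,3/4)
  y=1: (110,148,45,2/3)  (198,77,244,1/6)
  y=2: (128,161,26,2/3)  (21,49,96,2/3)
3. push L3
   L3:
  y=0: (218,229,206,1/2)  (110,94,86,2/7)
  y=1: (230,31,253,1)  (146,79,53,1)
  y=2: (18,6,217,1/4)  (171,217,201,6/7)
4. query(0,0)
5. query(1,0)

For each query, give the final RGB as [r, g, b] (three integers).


(0,0) stack=L1,L2,L3; from [0,0,0]:
after L1 α=1/7: [32, 193/7, 59/7]
after L2 α=1/7: [233/7, 1879/49, 1908/49]
after L3 α=1/2: [1759/14, 6550/49, 6001/49]
→ [126, 134, 122]

(1,0) stack=L1,L2,L3; from [0,0,0]:
after L1 α=3/4: [609/4, 150, 225/2]
after L2 α=3/4: [1257/16, 183/4, 1395/8]
after L3 α=2/7: [9805/112, 1667/28, 1193/8]
= [88, 60, 149]


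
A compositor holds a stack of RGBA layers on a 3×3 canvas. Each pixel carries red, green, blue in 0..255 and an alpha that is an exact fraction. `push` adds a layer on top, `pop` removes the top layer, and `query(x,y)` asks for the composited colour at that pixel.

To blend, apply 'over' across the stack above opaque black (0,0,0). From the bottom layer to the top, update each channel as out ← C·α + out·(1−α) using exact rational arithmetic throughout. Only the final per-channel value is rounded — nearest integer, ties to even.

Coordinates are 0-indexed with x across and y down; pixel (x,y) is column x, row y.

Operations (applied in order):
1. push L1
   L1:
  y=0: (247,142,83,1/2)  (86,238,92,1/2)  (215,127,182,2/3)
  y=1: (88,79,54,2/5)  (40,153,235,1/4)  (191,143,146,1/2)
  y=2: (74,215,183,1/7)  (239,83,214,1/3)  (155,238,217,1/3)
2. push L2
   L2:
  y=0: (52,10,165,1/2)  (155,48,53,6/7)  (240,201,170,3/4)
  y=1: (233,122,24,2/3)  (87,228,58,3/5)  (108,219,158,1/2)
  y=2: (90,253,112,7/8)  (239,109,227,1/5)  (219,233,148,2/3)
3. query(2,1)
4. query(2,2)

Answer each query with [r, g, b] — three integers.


at x=2,y=1 over L1,L2:
after L1 α=1/2: [191/2, 143/2, 73]
after L2 α=1/2: [407/4, 581/4, 231/2]
→ [102, 145, 116]

(2,2) stack=L1,L2; from [0,0,0]:
after L1 α=1/3: [155/3, 238/3, 217/3]
after L2 α=2/3: [1469/9, 1636/9, 1105/9]
→ [163, 182, 123]


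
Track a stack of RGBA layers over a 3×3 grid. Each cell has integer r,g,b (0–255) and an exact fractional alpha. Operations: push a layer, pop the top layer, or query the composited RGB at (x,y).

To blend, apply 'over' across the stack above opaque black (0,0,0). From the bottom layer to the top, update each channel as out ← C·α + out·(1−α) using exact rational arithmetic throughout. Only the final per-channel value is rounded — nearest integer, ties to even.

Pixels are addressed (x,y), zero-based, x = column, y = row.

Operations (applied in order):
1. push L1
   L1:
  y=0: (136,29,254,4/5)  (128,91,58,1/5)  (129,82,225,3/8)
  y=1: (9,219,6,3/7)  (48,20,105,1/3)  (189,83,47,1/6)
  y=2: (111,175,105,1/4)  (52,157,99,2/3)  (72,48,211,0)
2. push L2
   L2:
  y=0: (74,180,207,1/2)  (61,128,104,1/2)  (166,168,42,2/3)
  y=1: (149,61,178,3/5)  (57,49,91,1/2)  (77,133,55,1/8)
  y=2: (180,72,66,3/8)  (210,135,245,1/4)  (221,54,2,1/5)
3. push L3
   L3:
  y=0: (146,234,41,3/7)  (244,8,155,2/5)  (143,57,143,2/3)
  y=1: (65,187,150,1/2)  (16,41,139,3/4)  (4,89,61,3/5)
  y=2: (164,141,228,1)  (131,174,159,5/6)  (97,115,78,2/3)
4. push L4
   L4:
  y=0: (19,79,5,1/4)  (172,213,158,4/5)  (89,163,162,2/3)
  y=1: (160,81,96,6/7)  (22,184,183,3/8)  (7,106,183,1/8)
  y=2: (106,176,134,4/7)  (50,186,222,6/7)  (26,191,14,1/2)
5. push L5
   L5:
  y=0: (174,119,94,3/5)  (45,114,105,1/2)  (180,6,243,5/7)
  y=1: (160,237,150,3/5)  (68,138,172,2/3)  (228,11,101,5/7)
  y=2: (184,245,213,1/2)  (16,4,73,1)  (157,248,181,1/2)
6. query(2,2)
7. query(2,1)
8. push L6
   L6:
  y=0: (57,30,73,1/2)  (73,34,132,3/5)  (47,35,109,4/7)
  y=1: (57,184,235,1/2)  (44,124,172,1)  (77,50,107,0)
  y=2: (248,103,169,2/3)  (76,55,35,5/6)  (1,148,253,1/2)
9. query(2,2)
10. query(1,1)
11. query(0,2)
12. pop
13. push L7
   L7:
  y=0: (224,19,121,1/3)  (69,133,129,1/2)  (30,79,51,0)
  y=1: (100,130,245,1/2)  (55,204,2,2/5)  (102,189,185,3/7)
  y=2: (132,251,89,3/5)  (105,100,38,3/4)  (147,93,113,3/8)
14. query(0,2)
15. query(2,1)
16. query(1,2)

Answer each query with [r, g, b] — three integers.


(2,2) stack=L1,L2,L3,L4,L5; from [0,0,0]:
L1 α=0: [0, 0, 0]
L2 α=1/5: [221/5, 54/5, 2/5]
L3 α=2/3: [397/5, 1204/15, 782/15]
L4 α=1/2: [527/10, 4069/30, 496/15]
L5 α=1/2: [2097/20, 11509/60, 3211/30]
rounded: [105, 192, 107]

(2,1) stack=L1,L2,L3,L4,L5; from [0,0,0]:
L1 α=1/6: [63/2, 83/6, 47/6]
L2 α=1/8: [595/16, 1379/48, 659/48]
L3 α=3/5: [691/40, 7787/120, 5051/120]
L4 α=1/8: [5117/320, 67229/960, 57317/960]
L5 α=5/7: [187517/1120, 93629/3360, 299717/3360]
→ [167, 28, 89]

query (2,2) [L1,L2,L3,L4,L5,L6] — begin 0,0,0
after L1 α=0: [0, 0, 0]
after L2 α=1/5: [221/5, 54/5, 2/5]
after L3 α=2/3: [397/5, 1204/15, 782/15]
after L4 α=1/2: [527/10, 4069/30, 496/15]
after L5 α=1/2: [2097/20, 11509/60, 3211/30]
after L6 α=1/2: [2117/40, 20389/120, 10801/60]
rounded: [53, 170, 180]

query (1,1) [L1,L2,L3,L4,L5,L6] — begin 0,0,0
+L1 (α=1/3) → [16, 20/3, 35]
+L2 (α=1/2) → [73/2, 167/6, 63]
+L3 (α=3/4) → [169/8, 905/24, 120]
+L4 (α=3/8) → [1373/64, 17773/192, 1149/8]
+L5 (α=2/3) → [3359/64, 70765/576, 3901/24]
+L6 (α=1) → [44, 124, 172]
rounded: [44, 124, 172]

query (0,2) [L1,L2,L3,L4,L5,L6] — begin 0,0,0
after L1 α=1/4: [111/4, 175/4, 105/4]
after L2 α=3/8: [2715/32, 1739/32, 1317/32]
after L3 α=1: [164, 141, 228]
after L4 α=4/7: [916/7, 161, 1220/7]
after L5 α=1/2: [1102/7, 203, 2711/14]
after L6 α=2/3: [4574/21, 409/3, 2481/14]
rounded: [218, 136, 177]

query (0,2) [L1,L2,L3,L4,L5,L7] — begin 0,0,0
L1 α=1/4: [111/4, 175/4, 105/4]
L2 α=3/8: [2715/32, 1739/32, 1317/32]
L3 α=1: [164, 141, 228]
L4 α=4/7: [916/7, 161, 1220/7]
L5 α=1/2: [1102/7, 203, 2711/14]
L7 α=3/5: [4976/35, 1159/5, 916/7]
rounded: [142, 232, 131]

at x=2,y=1 over L1,L2,L3,L4,L5,L7:
after L1 α=1/6: [63/2, 83/6, 47/6]
after L2 α=1/8: [595/16, 1379/48, 659/48]
after L3 α=3/5: [691/40, 7787/120, 5051/120]
after L4 α=1/8: [5117/320, 67229/960, 57317/960]
after L5 α=5/7: [187517/1120, 93629/3360, 299717/3360]
after L7 α=3/7: [273197/1960, 569909/5880, 765917/5880]
rounded: [139, 97, 130]

(1,2) stack=L1,L2,L3,L4,L5,L7; from [0,0,0]:
after L1 α=2/3: [104/3, 314/3, 66]
after L2 α=1/4: [157/2, 449/4, 443/4]
after L3 α=5/6: [489/4, 3929/24, 3623/24]
after L4 α=6/7: [1689/28, 30713/168, 35591/168]
after L5 α=1: [16, 4, 73]
after L7 α=3/4: [331/4, 76, 187/4]
= [83, 76, 47]


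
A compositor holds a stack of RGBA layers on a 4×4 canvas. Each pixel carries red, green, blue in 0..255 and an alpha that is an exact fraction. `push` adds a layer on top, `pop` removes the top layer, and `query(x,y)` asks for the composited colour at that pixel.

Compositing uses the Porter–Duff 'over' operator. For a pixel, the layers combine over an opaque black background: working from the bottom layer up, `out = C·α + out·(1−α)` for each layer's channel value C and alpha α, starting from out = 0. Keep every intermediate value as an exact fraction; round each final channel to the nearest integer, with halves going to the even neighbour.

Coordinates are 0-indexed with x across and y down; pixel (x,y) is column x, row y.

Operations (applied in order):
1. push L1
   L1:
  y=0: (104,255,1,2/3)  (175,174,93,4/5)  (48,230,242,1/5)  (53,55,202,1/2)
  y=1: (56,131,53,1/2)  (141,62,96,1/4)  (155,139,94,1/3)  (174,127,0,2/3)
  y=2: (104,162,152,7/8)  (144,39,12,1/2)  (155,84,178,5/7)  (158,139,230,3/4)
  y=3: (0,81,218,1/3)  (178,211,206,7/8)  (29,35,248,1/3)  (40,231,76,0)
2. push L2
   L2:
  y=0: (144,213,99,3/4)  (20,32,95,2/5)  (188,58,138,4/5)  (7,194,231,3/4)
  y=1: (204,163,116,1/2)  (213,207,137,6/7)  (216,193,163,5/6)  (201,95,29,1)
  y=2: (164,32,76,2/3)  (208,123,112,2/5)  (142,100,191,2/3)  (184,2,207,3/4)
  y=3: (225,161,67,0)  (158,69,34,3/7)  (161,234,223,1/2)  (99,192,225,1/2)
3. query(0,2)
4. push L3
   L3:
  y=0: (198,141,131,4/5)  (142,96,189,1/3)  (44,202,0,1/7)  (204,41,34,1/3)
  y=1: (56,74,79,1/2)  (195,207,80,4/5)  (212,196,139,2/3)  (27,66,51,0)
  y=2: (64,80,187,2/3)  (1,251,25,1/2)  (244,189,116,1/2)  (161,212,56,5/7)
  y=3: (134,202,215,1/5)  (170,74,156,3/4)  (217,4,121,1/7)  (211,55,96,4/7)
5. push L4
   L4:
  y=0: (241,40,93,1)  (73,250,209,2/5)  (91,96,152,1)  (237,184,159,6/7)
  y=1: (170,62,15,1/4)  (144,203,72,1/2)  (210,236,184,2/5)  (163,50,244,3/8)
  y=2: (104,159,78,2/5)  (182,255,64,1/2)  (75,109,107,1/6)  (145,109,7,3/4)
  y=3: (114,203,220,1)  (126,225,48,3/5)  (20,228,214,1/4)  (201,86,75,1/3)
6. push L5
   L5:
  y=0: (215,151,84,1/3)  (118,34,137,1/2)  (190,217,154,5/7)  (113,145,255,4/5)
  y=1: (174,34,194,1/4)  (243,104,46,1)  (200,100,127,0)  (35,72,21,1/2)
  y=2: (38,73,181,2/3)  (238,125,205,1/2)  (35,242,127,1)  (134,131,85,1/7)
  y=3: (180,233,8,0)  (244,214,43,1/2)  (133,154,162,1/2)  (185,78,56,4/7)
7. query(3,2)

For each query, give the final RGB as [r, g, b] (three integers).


(0,2) stack=L1,L2; from [0,0,0]:
after L1 α=7/8: [91, 567/4, 133]
after L2 α=2/3: [419/3, 823/12, 95]
rounded: [140, 69, 95]

at x=3,y=2 over L1,L2,L3,L4,L5:
+L1 (α=3/4) → [237/2, 417/4, 345/2]
+L2 (α=3/4) → [1341/8, 441/16, 1587/8]
+L3 (α=5/7) → [4561/28, 8921/56, 2707/28]
+L4 (α=3/4) → [16741/112, 27233/224, 3295/112]
+L5 (α=1/7) → [57727/392, 96371/784, 14645/392]
→ [147, 123, 37]


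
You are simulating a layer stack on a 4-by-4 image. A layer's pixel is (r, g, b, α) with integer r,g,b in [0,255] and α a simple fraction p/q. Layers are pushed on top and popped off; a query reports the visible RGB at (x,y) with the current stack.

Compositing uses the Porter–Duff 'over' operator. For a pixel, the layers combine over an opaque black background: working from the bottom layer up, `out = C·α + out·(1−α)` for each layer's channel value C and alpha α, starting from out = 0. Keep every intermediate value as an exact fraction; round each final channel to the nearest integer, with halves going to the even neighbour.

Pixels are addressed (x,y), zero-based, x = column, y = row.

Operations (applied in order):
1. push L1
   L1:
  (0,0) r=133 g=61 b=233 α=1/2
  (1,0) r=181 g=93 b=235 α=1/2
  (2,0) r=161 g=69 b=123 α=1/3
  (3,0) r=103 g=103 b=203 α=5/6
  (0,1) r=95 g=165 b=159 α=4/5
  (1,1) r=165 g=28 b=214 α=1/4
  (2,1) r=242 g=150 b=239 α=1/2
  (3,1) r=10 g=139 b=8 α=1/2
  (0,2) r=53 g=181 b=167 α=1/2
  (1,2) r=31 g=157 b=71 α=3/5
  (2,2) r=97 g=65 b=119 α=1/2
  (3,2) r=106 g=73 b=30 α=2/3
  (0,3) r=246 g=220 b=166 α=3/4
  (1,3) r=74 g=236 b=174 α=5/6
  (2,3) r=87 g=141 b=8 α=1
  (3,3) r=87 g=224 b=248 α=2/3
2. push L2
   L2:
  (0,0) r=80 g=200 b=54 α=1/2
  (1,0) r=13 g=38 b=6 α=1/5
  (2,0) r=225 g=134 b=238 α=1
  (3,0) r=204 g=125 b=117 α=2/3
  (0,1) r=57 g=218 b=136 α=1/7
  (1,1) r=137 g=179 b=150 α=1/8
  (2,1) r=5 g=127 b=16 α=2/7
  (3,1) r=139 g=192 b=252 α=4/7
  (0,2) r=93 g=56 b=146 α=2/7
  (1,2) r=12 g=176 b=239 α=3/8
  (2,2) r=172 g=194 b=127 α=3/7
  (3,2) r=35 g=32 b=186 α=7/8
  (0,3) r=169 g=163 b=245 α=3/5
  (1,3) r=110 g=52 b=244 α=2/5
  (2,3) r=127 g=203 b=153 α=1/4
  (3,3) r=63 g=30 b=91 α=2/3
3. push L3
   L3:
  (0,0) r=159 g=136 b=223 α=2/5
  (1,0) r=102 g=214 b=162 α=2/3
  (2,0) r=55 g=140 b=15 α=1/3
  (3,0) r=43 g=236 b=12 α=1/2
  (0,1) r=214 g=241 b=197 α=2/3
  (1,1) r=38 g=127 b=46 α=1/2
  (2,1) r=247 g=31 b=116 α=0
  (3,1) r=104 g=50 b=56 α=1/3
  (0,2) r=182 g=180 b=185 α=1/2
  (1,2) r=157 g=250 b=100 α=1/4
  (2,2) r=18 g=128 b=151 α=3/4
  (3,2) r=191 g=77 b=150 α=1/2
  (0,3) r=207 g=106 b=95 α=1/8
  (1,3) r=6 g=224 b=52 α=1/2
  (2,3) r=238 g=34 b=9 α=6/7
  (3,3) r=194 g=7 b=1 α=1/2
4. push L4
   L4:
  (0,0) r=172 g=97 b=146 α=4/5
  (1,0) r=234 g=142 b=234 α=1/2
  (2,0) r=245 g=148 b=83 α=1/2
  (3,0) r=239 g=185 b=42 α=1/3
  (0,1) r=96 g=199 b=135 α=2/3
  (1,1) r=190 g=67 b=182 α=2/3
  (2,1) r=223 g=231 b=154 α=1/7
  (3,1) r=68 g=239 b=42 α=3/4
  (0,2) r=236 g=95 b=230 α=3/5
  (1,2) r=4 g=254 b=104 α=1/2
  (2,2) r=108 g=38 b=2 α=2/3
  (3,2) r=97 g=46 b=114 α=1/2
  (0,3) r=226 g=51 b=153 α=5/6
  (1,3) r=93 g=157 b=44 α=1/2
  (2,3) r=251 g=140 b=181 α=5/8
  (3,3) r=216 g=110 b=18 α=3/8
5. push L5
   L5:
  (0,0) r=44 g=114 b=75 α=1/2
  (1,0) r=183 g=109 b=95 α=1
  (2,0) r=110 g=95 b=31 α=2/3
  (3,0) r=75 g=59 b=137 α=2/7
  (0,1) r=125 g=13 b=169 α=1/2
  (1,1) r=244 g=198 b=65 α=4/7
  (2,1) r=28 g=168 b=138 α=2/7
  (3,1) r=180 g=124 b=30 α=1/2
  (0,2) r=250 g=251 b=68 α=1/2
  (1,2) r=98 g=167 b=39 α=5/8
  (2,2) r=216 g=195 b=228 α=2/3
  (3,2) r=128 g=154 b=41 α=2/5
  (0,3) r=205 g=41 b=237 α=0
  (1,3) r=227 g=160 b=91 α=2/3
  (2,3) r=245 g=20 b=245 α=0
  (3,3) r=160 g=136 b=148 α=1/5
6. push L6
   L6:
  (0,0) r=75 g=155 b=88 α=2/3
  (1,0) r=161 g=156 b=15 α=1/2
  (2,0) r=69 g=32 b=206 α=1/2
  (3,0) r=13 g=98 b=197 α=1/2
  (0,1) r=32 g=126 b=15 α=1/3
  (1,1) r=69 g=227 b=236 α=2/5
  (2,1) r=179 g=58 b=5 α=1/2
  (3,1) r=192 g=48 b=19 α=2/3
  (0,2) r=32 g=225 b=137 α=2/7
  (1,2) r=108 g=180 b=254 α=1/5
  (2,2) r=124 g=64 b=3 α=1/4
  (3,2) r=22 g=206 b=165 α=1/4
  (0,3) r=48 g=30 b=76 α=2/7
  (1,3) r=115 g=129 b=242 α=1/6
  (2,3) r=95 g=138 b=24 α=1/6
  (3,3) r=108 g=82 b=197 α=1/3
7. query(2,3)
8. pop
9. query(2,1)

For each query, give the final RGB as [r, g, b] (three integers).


at x=2,y=3 over L1,L2,L3,L4,L5,L6:
+L1 (α=1) → [87, 141, 8]
+L2 (α=1/4) → [97, 313/2, 177/4]
+L3 (α=6/7) → [1525/7, 103/2, 393/28]
+L4 (α=5/8) → [1670/7, 1709/16, 26519/224]
+L5 (α=0) → [1670/7, 1709/16, 26519/224]
+L6 (α=1/6) → [3005/14, 10753/96, 137971/1344]
= [215, 112, 103]

query (2,1) [L1,L2,L3,L4,L5] — begin 0,0,0
+L1 (α=1/2) → [121, 75, 239/2]
+L2 (α=2/7) → [615/7, 629/7, 1259/14]
+L3 (α=0) → [615/7, 629/7, 1259/14]
+L4 (α=1/7) → [5251/49, 5391/49, 4855/49]
+L5 (α=2/7) → [28999/343, 43419/343, 37799/343]
= [85, 127, 110]


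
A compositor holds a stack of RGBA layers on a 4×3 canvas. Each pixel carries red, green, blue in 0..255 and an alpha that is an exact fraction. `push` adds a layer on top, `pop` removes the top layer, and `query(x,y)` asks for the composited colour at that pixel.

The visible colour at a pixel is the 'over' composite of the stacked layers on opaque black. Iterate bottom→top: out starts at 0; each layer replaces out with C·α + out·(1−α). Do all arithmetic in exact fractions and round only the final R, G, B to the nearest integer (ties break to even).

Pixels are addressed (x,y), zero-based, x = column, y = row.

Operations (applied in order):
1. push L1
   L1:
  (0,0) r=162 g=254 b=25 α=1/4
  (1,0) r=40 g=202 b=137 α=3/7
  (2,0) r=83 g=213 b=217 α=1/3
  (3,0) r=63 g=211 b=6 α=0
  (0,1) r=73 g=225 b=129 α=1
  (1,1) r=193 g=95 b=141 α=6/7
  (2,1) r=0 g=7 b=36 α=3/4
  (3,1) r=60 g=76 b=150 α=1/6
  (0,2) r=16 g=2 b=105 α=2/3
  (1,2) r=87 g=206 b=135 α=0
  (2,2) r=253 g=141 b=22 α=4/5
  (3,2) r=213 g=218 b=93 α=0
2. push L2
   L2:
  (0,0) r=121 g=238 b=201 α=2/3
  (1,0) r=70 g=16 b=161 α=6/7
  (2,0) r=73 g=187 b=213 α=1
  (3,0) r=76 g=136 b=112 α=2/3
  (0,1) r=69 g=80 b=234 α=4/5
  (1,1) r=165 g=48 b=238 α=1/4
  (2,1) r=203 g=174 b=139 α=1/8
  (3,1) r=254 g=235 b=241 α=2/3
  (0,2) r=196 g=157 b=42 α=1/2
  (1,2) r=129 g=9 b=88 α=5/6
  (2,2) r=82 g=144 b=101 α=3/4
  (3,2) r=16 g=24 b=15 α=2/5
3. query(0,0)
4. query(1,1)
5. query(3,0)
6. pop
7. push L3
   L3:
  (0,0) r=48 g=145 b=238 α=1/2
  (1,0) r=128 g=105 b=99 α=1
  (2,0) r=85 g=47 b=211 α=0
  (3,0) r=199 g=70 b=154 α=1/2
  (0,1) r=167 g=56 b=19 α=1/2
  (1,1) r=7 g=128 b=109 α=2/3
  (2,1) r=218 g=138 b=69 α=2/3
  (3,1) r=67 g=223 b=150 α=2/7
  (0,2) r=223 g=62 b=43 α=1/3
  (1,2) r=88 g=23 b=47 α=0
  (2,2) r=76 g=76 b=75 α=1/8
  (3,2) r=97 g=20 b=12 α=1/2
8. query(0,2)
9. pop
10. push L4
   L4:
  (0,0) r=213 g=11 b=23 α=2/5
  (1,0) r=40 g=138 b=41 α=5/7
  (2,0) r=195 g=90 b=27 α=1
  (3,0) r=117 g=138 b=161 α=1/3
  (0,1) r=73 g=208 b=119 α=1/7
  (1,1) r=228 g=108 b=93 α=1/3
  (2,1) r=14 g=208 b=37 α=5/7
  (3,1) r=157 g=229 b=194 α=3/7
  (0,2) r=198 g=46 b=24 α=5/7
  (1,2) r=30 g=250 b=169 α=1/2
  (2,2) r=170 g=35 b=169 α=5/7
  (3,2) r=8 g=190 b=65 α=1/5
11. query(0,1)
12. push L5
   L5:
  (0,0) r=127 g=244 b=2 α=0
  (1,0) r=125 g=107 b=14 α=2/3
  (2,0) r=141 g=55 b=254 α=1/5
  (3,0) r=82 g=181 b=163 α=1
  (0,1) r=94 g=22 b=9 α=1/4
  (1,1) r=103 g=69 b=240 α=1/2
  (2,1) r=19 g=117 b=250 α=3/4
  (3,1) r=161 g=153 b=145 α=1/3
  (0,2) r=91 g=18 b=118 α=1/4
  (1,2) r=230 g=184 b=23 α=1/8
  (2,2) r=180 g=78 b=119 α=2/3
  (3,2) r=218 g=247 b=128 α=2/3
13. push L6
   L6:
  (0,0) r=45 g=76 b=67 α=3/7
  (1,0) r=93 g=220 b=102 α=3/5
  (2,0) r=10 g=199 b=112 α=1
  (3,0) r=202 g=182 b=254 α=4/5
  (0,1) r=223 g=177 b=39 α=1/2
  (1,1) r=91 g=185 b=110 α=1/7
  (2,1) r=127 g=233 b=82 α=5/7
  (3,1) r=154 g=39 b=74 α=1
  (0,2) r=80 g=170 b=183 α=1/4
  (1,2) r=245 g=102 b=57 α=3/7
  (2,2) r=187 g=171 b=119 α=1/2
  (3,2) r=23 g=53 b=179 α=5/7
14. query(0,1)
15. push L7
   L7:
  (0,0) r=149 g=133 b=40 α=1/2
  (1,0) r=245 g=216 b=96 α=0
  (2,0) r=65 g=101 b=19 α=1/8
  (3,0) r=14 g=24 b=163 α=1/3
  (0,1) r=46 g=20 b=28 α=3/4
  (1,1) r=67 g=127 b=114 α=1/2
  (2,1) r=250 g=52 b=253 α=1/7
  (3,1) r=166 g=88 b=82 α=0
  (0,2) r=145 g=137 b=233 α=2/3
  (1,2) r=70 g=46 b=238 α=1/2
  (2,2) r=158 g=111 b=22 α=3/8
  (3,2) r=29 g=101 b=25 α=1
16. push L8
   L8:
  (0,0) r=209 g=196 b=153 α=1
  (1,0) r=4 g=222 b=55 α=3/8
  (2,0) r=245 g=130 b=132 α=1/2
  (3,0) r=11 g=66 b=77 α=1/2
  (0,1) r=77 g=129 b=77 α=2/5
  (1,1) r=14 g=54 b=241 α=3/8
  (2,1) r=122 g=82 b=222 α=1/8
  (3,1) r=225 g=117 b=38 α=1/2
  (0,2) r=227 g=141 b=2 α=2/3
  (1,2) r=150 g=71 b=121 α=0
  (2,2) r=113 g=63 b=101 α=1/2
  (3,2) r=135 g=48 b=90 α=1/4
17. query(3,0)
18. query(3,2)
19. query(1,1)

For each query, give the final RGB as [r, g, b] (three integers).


(0,0) stack=L1,L2; from [0,0,0]:
L1 α=1/4: [81/2, 127/2, 25/4]
L2 α=2/3: [565/6, 1079/6, 1633/12]
= [94, 180, 136]

(1,1) stack=L1,L2; from [0,0,0]:
L1 α=6/7: [1158/7, 570/7, 846/7]
L2 α=1/4: [4629/28, 1023/14, 1051/7]
→ [165, 73, 150]

query (3,0) [L1,L2] — begin 0,0,0
L1 α=0: [0, 0, 0]
L2 α=2/3: [152/3, 272/3, 224/3]
= [51, 91, 75]

query (0,2) [L1,L3] — begin 0,0,0
+L1 (α=2/3) → [32/3, 4/3, 70]
+L3 (α=1/3) → [733/9, 194/9, 61]
→ [81, 22, 61]

at x=0,y=1 over L1,L4:
+L1 (α=1) → [73, 225, 129]
+L4 (α=1/7) → [73, 1558/7, 893/7]
rounded: [73, 223, 128]

query (0,1) [L1,L4,L5,L6] — begin 0,0,0
after L1 α=1: [73, 225, 129]
after L4 α=1/7: [73, 1558/7, 893/7]
after L5 α=1/4: [313/4, 1207/7, 1371/14]
after L6 α=1/2: [1205/8, 1223/7, 1917/28]
= [151, 175, 68]

(3,0) stack=L1,L4,L5,L6,L7,L8; from [0,0,0]:
+L1 (α=0) → [0, 0, 0]
+L4 (α=1/3) → [39, 46, 161/3]
+L5 (α=1) → [82, 181, 163]
+L6 (α=4/5) → [178, 909/5, 1179/5]
+L7 (α=1/3) → [370/3, 646/5, 3173/15]
+L8 (α=1/2) → [403/6, 488/5, 2164/15]
= [67, 98, 144]

at x=3,y=2 over L1,L4,L5,L6,L7,L8:
L1 α=0: [0, 0, 0]
L4 α=1/5: [8/5, 38, 13]
L5 α=2/3: [2188/15, 532/3, 269/3]
L6 α=5/7: [6101/105, 1859/21, 3223/21]
L7 α=1: [29, 101, 25]
L8 α=1/4: [111/2, 351/4, 165/4]
→ [56, 88, 41]

query (1,1) [L1,L4,L5,L6,L7,L8] — begin 0,0,0
after L1 α=6/7: [1158/7, 570/7, 846/7]
after L4 α=1/3: [1304/7, 632/7, 781/7]
after L5 α=1/2: [2025/14, 1115/14, 2461/14]
after L6 α=1/7: [6712/49, 4640/49, 8153/49]
after L7 α=1/2: [9995/98, 10863/98, 13739/98]
after L8 α=3/8: [54091/784, 70191/784, 139549/784]
= [69, 90, 178]


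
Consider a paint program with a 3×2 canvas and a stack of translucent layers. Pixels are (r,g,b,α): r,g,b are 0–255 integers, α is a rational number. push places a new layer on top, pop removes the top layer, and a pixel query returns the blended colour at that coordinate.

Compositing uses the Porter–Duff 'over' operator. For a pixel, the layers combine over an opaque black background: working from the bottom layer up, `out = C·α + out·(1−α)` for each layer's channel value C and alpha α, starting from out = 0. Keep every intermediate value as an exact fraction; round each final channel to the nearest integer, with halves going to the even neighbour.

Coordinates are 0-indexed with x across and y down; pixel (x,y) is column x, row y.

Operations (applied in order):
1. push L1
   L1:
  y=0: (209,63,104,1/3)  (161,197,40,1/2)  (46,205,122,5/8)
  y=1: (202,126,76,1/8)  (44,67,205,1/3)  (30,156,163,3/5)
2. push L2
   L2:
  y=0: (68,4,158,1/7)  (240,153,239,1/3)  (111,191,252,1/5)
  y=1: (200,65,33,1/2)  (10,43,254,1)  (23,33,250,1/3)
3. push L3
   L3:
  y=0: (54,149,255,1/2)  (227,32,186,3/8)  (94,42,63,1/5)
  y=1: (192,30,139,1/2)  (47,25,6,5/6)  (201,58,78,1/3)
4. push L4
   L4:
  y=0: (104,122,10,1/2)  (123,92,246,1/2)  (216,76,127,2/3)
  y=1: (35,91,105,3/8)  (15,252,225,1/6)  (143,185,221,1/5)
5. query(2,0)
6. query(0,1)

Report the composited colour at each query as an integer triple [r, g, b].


at x=2,y=0 over L1,L2,L3,L4:
L1 α=5/8: [115/4, 1025/8, 305/4]
L2 α=1/5: [226/5, 1407/10, 557/5]
L3 α=1/5: [1374/25, 3024/25, 2543/25]
L4 α=2/3: [4058/25, 6824/75, 8893/75]
rounded: [162, 91, 119]

query (0,1) [L1,L2,L3,L4] — begin 0,0,0
L1 α=1/8: [101/4, 63/4, 19/2]
L2 α=1/2: [901/8, 323/8, 85/4]
L3 α=1/2: [2437/16, 563/16, 641/8]
L4 α=3/8: [13865/128, 7183/128, 5725/64]
→ [108, 56, 89]


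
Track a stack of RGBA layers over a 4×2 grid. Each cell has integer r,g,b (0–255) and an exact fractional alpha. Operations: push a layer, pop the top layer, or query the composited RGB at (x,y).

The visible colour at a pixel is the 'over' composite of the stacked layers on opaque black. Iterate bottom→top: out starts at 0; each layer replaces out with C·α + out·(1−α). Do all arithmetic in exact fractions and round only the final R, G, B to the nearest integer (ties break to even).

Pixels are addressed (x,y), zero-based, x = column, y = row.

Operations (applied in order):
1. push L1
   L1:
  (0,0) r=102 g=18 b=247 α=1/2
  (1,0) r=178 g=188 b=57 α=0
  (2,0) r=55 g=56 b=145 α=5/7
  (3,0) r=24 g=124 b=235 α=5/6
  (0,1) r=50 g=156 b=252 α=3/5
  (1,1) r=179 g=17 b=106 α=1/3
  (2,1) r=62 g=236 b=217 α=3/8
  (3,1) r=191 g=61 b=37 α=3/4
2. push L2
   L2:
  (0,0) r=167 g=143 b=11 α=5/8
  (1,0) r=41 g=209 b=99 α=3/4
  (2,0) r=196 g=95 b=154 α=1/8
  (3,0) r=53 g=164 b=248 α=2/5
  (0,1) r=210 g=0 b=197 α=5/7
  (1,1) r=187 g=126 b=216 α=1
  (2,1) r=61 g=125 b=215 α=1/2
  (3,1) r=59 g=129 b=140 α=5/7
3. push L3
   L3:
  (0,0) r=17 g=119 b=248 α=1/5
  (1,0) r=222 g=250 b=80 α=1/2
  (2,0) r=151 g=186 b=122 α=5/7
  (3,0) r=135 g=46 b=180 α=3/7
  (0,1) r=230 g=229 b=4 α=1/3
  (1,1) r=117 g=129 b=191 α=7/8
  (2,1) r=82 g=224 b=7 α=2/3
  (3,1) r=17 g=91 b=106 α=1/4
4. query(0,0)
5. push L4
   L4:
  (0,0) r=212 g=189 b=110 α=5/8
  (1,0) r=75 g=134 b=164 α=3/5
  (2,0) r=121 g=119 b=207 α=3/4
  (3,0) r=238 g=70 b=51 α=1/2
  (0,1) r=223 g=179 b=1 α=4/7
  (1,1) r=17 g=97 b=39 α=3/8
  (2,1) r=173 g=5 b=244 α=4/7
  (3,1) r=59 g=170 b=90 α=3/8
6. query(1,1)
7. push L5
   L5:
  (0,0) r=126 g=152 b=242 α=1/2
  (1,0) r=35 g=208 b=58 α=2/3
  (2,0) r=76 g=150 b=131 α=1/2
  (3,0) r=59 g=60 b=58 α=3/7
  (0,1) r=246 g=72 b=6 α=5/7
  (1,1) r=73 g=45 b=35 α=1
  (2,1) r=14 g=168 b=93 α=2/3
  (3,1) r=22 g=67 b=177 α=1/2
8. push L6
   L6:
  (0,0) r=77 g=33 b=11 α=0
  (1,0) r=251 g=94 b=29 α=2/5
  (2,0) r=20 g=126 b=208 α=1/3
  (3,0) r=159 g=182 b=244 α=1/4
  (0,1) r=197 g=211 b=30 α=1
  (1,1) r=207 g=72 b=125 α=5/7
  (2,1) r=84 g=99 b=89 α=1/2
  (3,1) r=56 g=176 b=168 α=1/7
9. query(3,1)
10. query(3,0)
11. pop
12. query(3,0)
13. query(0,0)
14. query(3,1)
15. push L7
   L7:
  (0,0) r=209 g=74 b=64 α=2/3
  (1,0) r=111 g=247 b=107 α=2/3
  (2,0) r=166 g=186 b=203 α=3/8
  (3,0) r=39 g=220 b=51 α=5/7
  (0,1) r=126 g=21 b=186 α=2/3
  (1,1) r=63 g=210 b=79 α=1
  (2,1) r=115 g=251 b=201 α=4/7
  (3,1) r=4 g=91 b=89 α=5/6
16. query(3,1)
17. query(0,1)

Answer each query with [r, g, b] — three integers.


(0,0) stack=L1,L2,L3; from [0,0,0]:
after L1 α=1/2: [51, 9, 247/2]
after L2 α=5/8: [247/2, 371/4, 851/16]
after L3 α=1/5: [511/5, 98, 1843/20]
→ [102, 98, 92]

at x=1,y=1 over L1,L2,L3,L4:
+L1 (α=1/3) → [179/3, 17/3, 106/3]
+L2 (α=1) → [187, 126, 216]
+L3 (α=7/8) → [503/4, 1029/8, 1553/8]
+L4 (α=3/8) → [2719/32, 7473/64, 8701/64]
= [85, 117, 136]

at x=3,y=1 over L1,L2,L3,L4,L5,L6:
L1 α=3/4: [573/4, 183/4, 111/4]
L2 α=5/7: [1163/14, 1473/14, 1511/14]
L3 α=1/4: [3727/56, 5693/56, 6017/56]
L4 α=3/8: [28547/448, 57025/448, 45205/448]
L5 α=1/2: [38403/896, 87041/896, 124501/896]
L6 α=1/7: [140297/3136, 339971/3136, 448767/3136]
rounded: [45, 108, 143]

query (3,0) [L1,L2,L3,L4,L5,L6] — begin 0,0,0
L1 α=5/6: [20, 310/3, 1175/6]
L2 α=2/5: [166/5, 638/5, 2167/10]
L3 α=3/7: [2689/35, 3242/35, 7034/35]
L4 α=1/2: [11019/70, 2846/35, 8819/70]
L5 α=3/7: [28233/245, 17684/245, 23728/245]
L6 α=1/4: [61827/490, 48821/490, 32741/245]
= [126, 100, 134]

(3,0) stack=L1,L2,L3,L4,L5; from [0,0,0]:
after L1 α=5/6: [20, 310/3, 1175/6]
after L2 α=2/5: [166/5, 638/5, 2167/10]
after L3 α=3/7: [2689/35, 3242/35, 7034/35]
after L4 α=1/2: [11019/70, 2846/35, 8819/70]
after L5 α=3/7: [28233/245, 17684/245, 23728/245]
rounded: [115, 72, 97]

at x=0,y=0 over L1,L2,L3,L4,L5:
L1 α=1/2: [51, 9, 247/2]
L2 α=5/8: [247/2, 371/4, 851/16]
L3 α=1/5: [511/5, 98, 1843/20]
L4 α=5/8: [6833/40, 1239/8, 16529/160]
L5 α=1/2: [11873/80, 2455/16, 55249/320]
= [148, 153, 173]

query (3,1) [L1,L2,L3,L4,L5] — begin 0,0,0
L1 α=3/4: [573/4, 183/4, 111/4]
L2 α=5/7: [1163/14, 1473/14, 1511/14]
L3 α=1/4: [3727/56, 5693/56, 6017/56]
L4 α=3/8: [28547/448, 57025/448, 45205/448]
L5 α=1/2: [38403/896, 87041/896, 124501/896]
= [43, 97, 139]

query (3,1) [L1,L2,L3,L4,L5,L7] — begin 0,0,0
+L1 (α=3/4) → [573/4, 183/4, 111/4]
+L2 (α=5/7) → [1163/14, 1473/14, 1511/14]
+L3 (α=1/4) → [3727/56, 5693/56, 6017/56]
+L4 (α=3/8) → [28547/448, 57025/448, 45205/448]
+L5 (α=1/2) → [38403/896, 87041/896, 124501/896]
+L7 (α=5/6) → [56323/5376, 164907/1792, 174407/1792]
rounded: [10, 92, 97]

(0,1) stack=L1,L2,L3,L4,L5,L7; from [0,0,0]:
after L1 α=3/5: [30, 468/5, 756/5]
after L2 α=5/7: [1110/7, 936/35, 6437/35]
after L3 α=1/3: [3830/21, 9887/105, 4338/35]
after L4 α=4/7: [10074/49, 34947/245, 13154/245]
after L5 α=5/7: [80418/343, 158094/1715, 33658/1715]
after L7 α=2/3: [55618/343, 76708/1715, 671638/5145]
rounded: [162, 45, 131]


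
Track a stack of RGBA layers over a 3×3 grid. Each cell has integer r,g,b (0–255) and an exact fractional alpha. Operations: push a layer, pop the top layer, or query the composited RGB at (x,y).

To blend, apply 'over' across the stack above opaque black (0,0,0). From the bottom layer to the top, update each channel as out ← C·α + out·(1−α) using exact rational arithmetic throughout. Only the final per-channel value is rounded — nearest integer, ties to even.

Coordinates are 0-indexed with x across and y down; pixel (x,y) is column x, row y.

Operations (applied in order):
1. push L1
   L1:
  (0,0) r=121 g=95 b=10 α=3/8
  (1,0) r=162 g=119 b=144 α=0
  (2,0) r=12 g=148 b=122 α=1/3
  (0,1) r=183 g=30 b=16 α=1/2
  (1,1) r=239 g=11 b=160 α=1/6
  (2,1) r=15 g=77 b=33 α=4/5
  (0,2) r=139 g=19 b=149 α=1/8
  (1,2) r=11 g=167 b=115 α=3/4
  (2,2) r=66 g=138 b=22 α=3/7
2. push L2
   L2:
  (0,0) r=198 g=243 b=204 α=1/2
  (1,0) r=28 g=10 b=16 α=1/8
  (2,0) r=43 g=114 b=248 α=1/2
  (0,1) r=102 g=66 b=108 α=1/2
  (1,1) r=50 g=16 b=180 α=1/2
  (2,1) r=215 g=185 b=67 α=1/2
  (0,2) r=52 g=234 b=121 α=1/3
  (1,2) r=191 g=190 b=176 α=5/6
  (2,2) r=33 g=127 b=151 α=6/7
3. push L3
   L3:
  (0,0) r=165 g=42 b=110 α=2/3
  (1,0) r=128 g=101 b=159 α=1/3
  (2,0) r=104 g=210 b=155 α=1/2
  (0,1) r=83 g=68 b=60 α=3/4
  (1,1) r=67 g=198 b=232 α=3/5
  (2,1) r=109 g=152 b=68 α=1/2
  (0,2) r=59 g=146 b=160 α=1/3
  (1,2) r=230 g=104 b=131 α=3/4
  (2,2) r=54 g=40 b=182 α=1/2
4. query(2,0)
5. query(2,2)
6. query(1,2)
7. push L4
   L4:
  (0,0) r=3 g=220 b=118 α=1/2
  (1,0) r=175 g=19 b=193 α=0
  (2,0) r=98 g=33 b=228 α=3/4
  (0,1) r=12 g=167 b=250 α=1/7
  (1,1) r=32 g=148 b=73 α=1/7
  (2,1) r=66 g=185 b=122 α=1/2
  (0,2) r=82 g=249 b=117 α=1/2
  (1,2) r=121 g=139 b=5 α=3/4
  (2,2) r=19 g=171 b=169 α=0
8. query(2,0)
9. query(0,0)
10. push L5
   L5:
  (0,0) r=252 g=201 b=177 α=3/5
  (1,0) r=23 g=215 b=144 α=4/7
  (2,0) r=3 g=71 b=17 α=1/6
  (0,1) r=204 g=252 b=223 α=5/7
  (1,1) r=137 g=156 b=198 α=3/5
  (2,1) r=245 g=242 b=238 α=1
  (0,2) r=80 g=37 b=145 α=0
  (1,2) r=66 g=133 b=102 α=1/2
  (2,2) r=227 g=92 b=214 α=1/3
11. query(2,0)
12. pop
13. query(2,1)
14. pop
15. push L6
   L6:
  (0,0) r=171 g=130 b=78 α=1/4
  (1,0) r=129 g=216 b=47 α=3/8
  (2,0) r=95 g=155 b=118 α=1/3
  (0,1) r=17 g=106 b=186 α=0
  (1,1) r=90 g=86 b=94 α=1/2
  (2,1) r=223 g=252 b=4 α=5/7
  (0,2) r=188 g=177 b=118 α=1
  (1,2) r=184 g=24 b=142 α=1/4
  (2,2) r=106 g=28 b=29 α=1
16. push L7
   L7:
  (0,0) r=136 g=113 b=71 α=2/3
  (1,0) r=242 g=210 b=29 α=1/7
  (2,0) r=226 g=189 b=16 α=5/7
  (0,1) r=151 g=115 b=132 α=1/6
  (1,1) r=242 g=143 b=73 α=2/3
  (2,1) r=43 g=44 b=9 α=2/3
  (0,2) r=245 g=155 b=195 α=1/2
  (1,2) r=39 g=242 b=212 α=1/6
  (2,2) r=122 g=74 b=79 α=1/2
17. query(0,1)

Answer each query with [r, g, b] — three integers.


query (2,0) [L1,L2,L3] — begin 0,0,0
after L1 α=1/3: [4, 148/3, 122/3]
after L2 α=1/2: [47/2, 245/3, 433/3]
after L3 α=1/2: [255/4, 875/6, 449/3]
→ [64, 146, 150]

query (2,2) [L1,L2,L3] — begin 0,0,0
+L1 (α=3/7) → [198/7, 414/7, 66/7]
+L2 (α=6/7) → [1584/49, 5748/49, 6408/49]
+L3 (α=1/2) → [2115/49, 3854/49, 7663/49]
rounded: [43, 79, 156]

query (1,2) [L1,L2,L3] — begin 0,0,0
L1 α=3/4: [33/4, 501/4, 345/4]
L2 α=5/6: [3853/24, 4301/24, 3865/24]
L3 α=3/4: [20413/96, 11789/96, 13297/96]
→ [213, 123, 139]

query (2,0) [L1,L2,L3,L4] — begin 0,0,0
+L1 (α=1/3) → [4, 148/3, 122/3]
+L2 (α=1/2) → [47/2, 245/3, 433/3]
+L3 (α=1/2) → [255/4, 875/6, 449/3]
+L4 (α=3/4) → [1431/16, 1469/24, 2501/12]
= [89, 61, 208]

at x=0,y=0 over L1,L2,L3,L4:
L1 α=3/8: [363/8, 285/8, 15/4]
L2 α=1/2: [1947/16, 2229/16, 831/8]
L3 α=2/3: [2409/16, 1191/16, 2591/24]
L4 α=1/2: [2457/32, 4711/32, 5423/48]
→ [77, 147, 113]

(2,0) stack=L1,L2,L3,L4,L5; from [0,0,0]:
L1 α=1/3: [4, 148/3, 122/3]
L2 α=1/2: [47/2, 245/3, 433/3]
L3 α=1/2: [255/4, 875/6, 449/3]
L4 α=3/4: [1431/16, 1469/24, 2501/12]
L5 α=1/6: [2401/32, 9049/144, 12709/72]
= [75, 63, 177]

at x=2,y=1 over L1,L2,L3,L4:
after L1 α=4/5: [12, 308/5, 132/5]
after L2 α=1/2: [227/2, 1233/10, 467/10]
after L3 α=1/2: [445/4, 2753/20, 1147/20]
after L4 α=1/2: [709/8, 6453/40, 3587/40]
= [89, 161, 90]

at x=0,y=1 over L1,L2,L3,L6,L7:
after L1 α=1/2: [183/2, 15, 8]
after L2 α=1/2: [387/4, 81/2, 58]
after L3 α=3/4: [1383/16, 489/8, 119/2]
after L6 α=0: [1383/16, 489/8, 119/2]
after L7 α=1/6: [9331/96, 3365/48, 859/12]
rounded: [97, 70, 72]
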